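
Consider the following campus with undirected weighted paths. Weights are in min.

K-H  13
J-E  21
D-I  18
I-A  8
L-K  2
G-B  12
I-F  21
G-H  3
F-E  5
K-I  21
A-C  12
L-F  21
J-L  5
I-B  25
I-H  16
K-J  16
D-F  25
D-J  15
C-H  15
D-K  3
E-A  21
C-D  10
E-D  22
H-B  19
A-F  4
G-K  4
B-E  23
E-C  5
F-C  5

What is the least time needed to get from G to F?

22 min

Settle nodes by increasing distance from G:
G: 0
H: 3  (via G)
K: 4  (via G)
L: 6  (via K)
D: 7  (via K)
J: 11  (via L)
B: 12  (via G)
C: 17  (via D)
I: 19  (via H)
E: 22  (via C)
F: 22  (via C)
Shortest route: G → K → D → C → F = 22 min.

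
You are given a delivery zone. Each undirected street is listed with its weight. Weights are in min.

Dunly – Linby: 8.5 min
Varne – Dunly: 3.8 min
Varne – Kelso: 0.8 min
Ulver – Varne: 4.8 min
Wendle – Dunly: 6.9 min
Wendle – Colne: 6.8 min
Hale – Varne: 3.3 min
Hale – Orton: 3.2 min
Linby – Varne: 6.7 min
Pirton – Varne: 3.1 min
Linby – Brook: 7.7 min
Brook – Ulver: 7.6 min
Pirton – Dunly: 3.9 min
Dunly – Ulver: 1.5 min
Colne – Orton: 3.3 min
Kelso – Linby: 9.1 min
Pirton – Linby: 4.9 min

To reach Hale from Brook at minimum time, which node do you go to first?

Ulver

Enumerating some paths:
Brook - Ulver - Dunly - Varne - Hale: 7.6+1.5+3.8+3.3 = 16.2
Brook - Ulver - Varne - Hale: 7.6+4.8+3.3 = 15.7
Cheapest is Brook - Ulver - Varne - Hale at 15.7 min.
So from Brook the first move is to Ulver.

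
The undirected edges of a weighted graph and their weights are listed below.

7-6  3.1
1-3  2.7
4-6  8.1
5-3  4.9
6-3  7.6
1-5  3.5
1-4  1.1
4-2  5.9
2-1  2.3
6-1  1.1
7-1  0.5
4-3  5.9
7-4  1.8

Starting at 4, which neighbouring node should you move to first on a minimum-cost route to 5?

Enumerating some paths:
4–7–1–5: 1.8+0.5+3.5 = 5.8
4–1–5: 1.1+3.5 = 4.6
Cheapest is 4–1–5 at 4.6.
So from 4 the first move is to 1.

1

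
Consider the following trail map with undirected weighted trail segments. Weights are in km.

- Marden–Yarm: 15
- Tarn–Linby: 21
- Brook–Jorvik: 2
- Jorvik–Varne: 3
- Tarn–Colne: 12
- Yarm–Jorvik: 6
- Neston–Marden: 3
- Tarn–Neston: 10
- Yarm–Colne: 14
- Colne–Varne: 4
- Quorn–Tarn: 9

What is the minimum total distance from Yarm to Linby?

46 km

Shortest distances from Yarm:
Yarm: 0
Jorvik: 6  (via Yarm)
Brook: 8  (via Jorvik)
Varne: 9  (via Jorvik)
Colne: 13  (via Varne)
Marden: 15  (via Yarm)
Neston: 18  (via Marden)
Tarn: 25  (via Colne)
Quorn: 34  (via Tarn)
Linby: 46  (via Tarn)
Shortest route: Yarm–Jorvik–Varne–Colne–Tarn–Linby = 46 km.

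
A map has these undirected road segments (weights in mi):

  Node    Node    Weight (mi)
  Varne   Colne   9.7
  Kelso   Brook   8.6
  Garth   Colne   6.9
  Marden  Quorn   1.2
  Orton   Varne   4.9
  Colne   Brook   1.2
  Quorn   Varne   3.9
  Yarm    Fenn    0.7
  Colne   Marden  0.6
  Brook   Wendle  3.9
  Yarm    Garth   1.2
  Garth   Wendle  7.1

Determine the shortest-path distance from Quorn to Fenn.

10.6 mi

Enumerating some paths:
Quorn - Marden - Colne - Brook - Wendle - Garth - Yarm - Fenn: 1.2+0.6+1.2+3.9+7.1+1.2+0.7 = 15.9
Quorn - Marden - Colne - Garth - Yarm - Fenn: 1.2+0.6+6.9+1.2+0.7 = 10.6
The minimum is 10.6 mi via Quorn - Marden - Colne - Garth - Yarm - Fenn.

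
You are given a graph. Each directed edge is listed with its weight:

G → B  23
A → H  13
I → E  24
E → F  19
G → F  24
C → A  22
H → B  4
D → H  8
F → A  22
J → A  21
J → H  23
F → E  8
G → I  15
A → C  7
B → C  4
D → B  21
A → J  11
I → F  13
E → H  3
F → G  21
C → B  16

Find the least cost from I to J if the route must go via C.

65

Best I to C: I → F → E → H → B → C costing 32
Best C to J: C → A → J costing 33
Total via C: 32 + 33 = 65.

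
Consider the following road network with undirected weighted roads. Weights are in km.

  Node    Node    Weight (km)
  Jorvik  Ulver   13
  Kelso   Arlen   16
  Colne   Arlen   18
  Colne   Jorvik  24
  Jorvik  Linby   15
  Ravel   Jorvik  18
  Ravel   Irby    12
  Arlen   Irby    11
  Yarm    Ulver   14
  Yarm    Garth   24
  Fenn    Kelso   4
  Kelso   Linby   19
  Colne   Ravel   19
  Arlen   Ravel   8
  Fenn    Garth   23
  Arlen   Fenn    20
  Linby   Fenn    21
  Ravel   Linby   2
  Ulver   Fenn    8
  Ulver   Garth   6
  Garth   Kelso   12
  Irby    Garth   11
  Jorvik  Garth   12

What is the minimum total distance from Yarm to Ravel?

Candidate routes:
Yarm - Ulver - Fenn - Linby - Ravel: 14+8+21+2 = 45
Yarm - Ulver - Jorvik - Linby - Ravel: 14+13+15+2 = 44
Yarm - Ulver - Garth - Irby - Ravel: 14+6+11+12 = 43
Yarm - Ulver - Jorvik - Ravel: 14+13+18 = 45
Cheapest is Yarm - Ulver - Garth - Irby - Ravel at 43 km.

43 km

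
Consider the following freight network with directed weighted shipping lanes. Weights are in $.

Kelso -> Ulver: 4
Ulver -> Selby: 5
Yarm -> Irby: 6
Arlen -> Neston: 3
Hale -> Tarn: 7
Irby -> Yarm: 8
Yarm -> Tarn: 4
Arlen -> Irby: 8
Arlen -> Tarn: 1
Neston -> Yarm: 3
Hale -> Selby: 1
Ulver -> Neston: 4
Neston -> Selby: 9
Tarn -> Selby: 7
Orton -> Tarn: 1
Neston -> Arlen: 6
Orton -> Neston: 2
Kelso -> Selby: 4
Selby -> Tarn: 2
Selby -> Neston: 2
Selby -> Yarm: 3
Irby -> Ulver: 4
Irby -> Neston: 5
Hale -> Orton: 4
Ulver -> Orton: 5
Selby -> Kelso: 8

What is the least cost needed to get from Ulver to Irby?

$13

Running Dijkstra from Ulver:
Ulver: 0
Neston: 4  (via Ulver)
Selby: 5  (via Ulver)
Orton: 5  (via Ulver)
Tarn: 6  (via Orton)
Yarm: 7  (via Neston)
Arlen: 10  (via Neston)
Kelso: 13  (via Selby)
Irby: 13  (via Yarm)
Shortest route: Ulver–Neston–Yarm–Irby = $13.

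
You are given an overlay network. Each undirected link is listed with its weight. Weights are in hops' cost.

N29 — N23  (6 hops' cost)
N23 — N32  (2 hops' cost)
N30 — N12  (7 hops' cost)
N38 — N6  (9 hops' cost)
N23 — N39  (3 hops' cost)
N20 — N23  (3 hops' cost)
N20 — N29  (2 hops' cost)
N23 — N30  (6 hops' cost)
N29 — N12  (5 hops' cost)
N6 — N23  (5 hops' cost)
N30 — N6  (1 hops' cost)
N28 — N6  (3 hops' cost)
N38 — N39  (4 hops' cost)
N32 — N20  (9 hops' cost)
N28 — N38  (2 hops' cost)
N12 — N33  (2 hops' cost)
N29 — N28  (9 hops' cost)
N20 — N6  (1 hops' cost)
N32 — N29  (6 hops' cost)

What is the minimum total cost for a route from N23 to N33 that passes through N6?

14 hops' cost

Best N23 to N6: N23 → N20 → N6 costing 4
Shortest N6→N33: N6 → N30 → N12 → N33 = 10
Total via N6: 4 + 10 = 14 hops' cost.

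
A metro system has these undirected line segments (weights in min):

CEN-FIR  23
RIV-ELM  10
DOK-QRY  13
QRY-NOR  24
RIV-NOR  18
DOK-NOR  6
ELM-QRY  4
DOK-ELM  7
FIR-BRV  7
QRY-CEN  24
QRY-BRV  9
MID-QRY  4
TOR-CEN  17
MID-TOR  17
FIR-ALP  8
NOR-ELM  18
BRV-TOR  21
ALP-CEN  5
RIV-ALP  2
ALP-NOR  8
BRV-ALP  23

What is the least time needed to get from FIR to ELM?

Candidate routes:
FIR - ALP - NOR - DOK - ELM: 8+8+6+7 = 29
FIR - ALP - NOR - ELM: 8+8+18 = 34
FIR - ALP - RIV - ELM: 8+2+10 = 20
The minimum is 20 min via FIR - ALP - RIV - ELM.

20 min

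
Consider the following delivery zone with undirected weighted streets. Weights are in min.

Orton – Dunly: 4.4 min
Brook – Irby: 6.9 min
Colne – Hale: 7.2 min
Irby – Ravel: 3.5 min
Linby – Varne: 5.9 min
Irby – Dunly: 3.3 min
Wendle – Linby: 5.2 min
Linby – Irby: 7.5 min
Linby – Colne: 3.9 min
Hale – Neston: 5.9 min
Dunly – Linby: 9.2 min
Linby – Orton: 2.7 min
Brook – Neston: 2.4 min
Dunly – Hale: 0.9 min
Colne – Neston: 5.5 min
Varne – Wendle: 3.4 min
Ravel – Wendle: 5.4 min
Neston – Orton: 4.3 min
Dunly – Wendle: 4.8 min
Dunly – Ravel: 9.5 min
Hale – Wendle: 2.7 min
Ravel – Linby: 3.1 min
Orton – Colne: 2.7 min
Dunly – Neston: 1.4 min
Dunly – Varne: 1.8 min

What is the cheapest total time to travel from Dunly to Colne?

6.9 min

Shortest distances from Dunly:
Dunly: 0
Hale: 0.9  (via Dunly)
Neston: 1.4  (via Dunly)
Varne: 1.8  (via Dunly)
Irby: 3.3  (via Dunly)
Wendle: 3.6  (via Hale)
Brook: 3.8  (via Neston)
Orton: 4.4  (via Dunly)
Ravel: 6.8  (via Irby)
Colne: 6.9  (via Neston)
Shortest route: Dunly–Neston–Colne = 6.9 min.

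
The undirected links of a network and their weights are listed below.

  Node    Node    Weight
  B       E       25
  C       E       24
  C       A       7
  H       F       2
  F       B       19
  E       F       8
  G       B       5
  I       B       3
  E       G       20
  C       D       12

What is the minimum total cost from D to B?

Settle nodes by increasing distance from D:
D: 0
C: 12  (via D)
A: 19  (via C)
E: 36  (via C)
F: 44  (via E)
H: 46  (via F)
G: 56  (via E)
B: 61  (via E)
Shortest route: D–C–E–B = 61.

61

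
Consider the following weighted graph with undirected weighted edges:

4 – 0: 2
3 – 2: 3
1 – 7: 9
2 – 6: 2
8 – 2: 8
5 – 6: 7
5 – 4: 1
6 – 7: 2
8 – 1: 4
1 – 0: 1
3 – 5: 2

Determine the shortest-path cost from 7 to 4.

10

Enumerating some paths:
7 → 1 → 0 → 4: 9+1+2 = 12
7 → 6 → 5 → 4: 2+7+1 = 10
The minimum is 10 via 7 → 6 → 5 → 4.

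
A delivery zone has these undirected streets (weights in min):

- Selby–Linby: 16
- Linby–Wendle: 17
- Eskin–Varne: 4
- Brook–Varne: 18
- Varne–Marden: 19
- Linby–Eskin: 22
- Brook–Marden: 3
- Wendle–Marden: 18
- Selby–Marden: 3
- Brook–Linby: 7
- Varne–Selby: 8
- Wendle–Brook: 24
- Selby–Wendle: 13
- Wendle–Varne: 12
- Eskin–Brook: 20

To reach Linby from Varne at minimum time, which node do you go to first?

Selby

Enumerating some paths:
Varne → Selby → Linby: 8+16 = 24
Varne → Selby → Marden → Brook → Linby: 8+3+3+7 = 21
Varne → Brook → Linby: 18+7 = 25
Varne → Eskin → Linby: 4+22 = 26
The minimum is 21 min via Varne → Selby → Marden → Brook → Linby.
So from Varne the first move is to Selby.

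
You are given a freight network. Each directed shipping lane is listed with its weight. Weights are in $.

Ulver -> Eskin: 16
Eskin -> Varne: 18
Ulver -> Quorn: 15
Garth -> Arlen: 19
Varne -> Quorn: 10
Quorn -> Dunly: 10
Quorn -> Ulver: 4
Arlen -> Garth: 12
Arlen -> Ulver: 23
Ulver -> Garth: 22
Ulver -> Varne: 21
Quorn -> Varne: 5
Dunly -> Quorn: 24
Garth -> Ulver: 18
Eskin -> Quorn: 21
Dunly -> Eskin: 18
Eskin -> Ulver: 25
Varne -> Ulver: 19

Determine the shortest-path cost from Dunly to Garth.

Candidate routes:
Dunly–Eskin–Quorn–Ulver–Garth: 18+21+4+22 = 65
Dunly–Quorn–Ulver–Garth: 24+4+22 = 50
Dunly–Eskin–Ulver–Garth: 18+25+22 = 65
The minimum is $50 via Dunly–Quorn–Ulver–Garth.

$50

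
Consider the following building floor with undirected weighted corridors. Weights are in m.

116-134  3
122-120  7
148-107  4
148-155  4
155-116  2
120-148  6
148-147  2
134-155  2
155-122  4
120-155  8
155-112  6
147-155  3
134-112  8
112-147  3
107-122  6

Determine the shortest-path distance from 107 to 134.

10 m

Running Dijkstra from 107:
107: 0
148: 4  (via 107)
147: 6  (via 148)
122: 6  (via 107)
155: 8  (via 148)
112: 9  (via 147)
134: 10  (via 155)
Shortest route: 107 → 148 → 155 → 134 = 10 m.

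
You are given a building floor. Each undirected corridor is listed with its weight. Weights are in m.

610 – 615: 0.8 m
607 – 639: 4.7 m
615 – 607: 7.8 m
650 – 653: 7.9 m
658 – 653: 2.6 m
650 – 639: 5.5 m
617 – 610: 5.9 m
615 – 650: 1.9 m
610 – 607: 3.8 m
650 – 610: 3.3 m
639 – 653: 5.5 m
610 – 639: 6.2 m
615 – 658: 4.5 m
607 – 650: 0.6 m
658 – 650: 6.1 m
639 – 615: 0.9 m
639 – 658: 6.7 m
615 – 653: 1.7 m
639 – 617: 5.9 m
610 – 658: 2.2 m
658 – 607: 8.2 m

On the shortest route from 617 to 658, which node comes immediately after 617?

610

Candidate routes:
617 - 639 - 615 - 610 - 658: 5.9+0.9+0.8+2.2 = 9.8
617 - 610 - 658: 5.9+2.2 = 8.1
Cheapest is 617 - 610 - 658 at 8.1 m.
So from 617 the first move is to 610.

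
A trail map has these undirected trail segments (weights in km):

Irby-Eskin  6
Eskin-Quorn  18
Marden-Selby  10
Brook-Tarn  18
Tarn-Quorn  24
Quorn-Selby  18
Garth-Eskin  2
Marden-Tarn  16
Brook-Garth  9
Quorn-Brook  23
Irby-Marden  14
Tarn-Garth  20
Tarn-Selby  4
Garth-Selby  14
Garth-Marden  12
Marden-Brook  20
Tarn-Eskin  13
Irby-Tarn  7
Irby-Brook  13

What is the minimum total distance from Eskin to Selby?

16 km

Enumerating some paths:
Eskin - Tarn - Selby: 13+4 = 17
Eskin - Irby - Tarn - Selby: 6+7+4 = 17
Eskin - Garth - Selby: 2+14 = 16
Cheapest is Eskin - Garth - Selby at 16 km.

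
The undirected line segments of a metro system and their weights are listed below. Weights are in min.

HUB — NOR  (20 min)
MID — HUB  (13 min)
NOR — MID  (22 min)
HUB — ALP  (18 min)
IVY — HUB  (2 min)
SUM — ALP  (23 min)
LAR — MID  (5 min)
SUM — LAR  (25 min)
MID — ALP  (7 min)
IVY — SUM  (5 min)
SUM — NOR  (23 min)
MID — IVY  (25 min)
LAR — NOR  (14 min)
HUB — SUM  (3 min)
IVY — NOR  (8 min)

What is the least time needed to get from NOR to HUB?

10 min

Running Dijkstra from NOR:
NOR: 0
IVY: 8  (via NOR)
HUB: 10  (via IVY)
Shortest route: NOR → IVY → HUB = 10 min.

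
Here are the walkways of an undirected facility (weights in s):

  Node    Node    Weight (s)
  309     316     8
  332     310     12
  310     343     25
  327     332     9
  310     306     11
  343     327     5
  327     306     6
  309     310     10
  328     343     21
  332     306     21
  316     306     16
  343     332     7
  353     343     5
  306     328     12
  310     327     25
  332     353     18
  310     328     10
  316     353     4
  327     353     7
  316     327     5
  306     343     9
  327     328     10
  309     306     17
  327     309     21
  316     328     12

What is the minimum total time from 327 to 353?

Compare a few routes:
327–316–353: 5+4 = 9
327–353: 7 = 7
Cheapest is 327–353 at 7 s.

7 s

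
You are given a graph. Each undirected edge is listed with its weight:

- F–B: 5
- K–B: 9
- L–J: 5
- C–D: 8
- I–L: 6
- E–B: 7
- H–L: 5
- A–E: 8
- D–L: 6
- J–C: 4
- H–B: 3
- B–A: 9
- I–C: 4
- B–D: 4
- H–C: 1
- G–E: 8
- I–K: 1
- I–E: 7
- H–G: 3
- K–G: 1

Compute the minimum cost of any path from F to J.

13

Enumerating some paths:
F → B → H → L → J: 5+3+5+5 = 18
F → B → H → C → J: 5+3+1+4 = 13
F → B → D → L → J: 5+4+6+5 = 20
The minimum is 13 via F → B → H → C → J.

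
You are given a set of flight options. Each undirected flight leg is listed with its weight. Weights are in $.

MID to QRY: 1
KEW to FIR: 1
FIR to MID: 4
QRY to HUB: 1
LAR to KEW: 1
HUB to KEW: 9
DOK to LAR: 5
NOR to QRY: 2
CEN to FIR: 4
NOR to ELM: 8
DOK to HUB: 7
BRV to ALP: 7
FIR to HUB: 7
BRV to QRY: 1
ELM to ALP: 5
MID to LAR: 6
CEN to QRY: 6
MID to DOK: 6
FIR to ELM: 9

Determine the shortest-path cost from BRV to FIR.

$6

Compare a few routes:
BRV - QRY - MID - FIR: 1+1+4 = 6
BRV - QRY - MID - LAR - KEW - FIR: 1+1+6+1+1 = 10
BRV - QRY - HUB - FIR: 1+1+7 = 9
The minimum is $6 via BRV - QRY - MID - FIR.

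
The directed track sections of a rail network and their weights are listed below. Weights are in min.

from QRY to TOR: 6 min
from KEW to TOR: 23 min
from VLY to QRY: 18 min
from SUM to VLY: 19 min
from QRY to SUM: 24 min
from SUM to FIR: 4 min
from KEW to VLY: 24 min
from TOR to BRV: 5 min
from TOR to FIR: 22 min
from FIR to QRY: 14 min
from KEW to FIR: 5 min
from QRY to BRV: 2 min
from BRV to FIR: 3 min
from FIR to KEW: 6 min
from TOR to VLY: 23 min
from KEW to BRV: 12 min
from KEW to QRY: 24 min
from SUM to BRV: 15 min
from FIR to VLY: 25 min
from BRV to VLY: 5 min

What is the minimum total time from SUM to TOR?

Settle nodes by increasing distance from SUM:
SUM: 0
FIR: 4  (via SUM)
KEW: 10  (via FIR)
BRV: 15  (via SUM)
QRY: 18  (via FIR)
VLY: 19  (via SUM)
TOR: 24  (via QRY)
Shortest route: SUM–FIR–QRY–TOR = 24 min.

24 min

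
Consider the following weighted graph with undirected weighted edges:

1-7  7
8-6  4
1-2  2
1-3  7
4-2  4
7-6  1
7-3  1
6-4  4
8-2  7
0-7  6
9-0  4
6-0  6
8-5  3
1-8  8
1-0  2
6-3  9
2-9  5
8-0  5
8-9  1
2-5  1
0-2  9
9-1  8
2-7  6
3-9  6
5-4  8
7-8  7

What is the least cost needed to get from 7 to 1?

7

Running Dijkstra from 7:
7: 0
3: 1  (via 7)
6: 1  (via 7)
4: 5  (via 6)
8: 5  (via 6)
0: 6  (via 7)
2: 6  (via 7)
9: 6  (via 8)
1: 7  (via 7)
Shortest route: 7 → 1 = 7.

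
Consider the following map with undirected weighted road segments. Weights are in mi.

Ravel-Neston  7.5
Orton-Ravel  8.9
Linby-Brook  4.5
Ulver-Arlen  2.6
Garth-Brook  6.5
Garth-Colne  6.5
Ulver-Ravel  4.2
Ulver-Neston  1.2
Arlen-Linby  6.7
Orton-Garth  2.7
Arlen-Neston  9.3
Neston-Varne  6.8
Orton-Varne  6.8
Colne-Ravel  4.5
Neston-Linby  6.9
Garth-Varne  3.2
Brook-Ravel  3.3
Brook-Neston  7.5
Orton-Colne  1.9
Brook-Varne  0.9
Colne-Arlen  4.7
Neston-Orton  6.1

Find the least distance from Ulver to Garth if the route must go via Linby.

16.7 mi

Best Ulver to Linby: Ulver → Neston → Linby costing 8.1
Best Linby to Garth: Linby → Brook → Varne → Garth costing 8.6
Total via Linby: 8.1 + 8.6 = 16.7 mi.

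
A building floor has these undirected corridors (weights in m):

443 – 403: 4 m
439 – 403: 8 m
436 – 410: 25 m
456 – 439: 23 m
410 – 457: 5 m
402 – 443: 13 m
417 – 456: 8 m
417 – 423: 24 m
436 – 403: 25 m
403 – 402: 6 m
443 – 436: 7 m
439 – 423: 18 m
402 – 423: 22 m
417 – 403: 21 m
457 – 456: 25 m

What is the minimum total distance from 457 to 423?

57 m

Settle nodes by increasing distance from 457:
457: 0
410: 5  (via 457)
456: 25  (via 457)
436: 30  (via 410)
417: 33  (via 456)
443: 37  (via 436)
403: 41  (via 443)
402: 47  (via 403)
439: 48  (via 456)
423: 57  (via 417)
Shortest route: 457 → 456 → 417 → 423 = 57 m.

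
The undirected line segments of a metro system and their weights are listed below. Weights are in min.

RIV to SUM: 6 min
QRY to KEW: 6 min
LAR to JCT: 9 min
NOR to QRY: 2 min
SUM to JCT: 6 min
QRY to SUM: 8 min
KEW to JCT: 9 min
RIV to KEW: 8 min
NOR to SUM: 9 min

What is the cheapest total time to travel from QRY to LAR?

Settle nodes by increasing distance from QRY:
QRY: 0
NOR: 2  (via QRY)
KEW: 6  (via QRY)
SUM: 8  (via QRY)
JCT: 14  (via SUM)
RIV: 14  (via KEW)
LAR: 23  (via JCT)
Shortest route: QRY → SUM → JCT → LAR = 23 min.

23 min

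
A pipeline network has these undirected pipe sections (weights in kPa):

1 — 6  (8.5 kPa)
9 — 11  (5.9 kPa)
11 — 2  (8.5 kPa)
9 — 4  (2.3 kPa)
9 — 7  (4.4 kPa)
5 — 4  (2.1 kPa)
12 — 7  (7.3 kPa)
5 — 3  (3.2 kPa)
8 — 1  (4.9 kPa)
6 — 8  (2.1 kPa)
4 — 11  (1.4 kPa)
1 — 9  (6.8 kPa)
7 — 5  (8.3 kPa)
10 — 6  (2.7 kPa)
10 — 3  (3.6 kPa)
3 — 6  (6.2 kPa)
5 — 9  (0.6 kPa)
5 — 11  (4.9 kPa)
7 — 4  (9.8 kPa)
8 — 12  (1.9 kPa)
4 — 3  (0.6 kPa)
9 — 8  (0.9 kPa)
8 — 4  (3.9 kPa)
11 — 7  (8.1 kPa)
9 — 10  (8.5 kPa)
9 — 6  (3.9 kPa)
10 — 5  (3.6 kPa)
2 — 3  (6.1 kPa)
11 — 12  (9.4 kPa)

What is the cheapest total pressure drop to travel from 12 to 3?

5.7 kPa

Shortest distances from 12:
12: 0
8: 1.9  (via 12)
9: 2.8  (via 8)
5: 3.4  (via 9)
6: 4  (via 8)
4: 5.1  (via 9)
3: 5.7  (via 4)
Shortest route: 12–8–9–4–3 = 5.7 kPa.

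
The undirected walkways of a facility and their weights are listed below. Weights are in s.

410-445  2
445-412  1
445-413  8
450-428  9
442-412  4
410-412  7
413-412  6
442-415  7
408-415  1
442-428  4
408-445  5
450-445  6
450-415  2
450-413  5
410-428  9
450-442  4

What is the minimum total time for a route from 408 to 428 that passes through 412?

14 s

Best 408 to 412: 408–445–412 costing 6
Best 412 to 428: 412–442–428 costing 8
Total via 412: 6 + 8 = 14 s.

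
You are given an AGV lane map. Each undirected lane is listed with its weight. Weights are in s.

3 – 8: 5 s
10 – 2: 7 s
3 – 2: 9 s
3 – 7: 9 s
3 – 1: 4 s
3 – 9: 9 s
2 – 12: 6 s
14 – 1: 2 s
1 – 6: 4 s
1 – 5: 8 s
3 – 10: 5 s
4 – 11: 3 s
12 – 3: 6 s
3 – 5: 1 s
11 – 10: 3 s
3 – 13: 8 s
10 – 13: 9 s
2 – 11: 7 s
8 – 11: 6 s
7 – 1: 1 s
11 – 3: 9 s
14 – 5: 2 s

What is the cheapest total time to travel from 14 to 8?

Settle nodes by increasing distance from 14:
14: 0
1: 2  (via 14)
5: 2  (via 14)
3: 3  (via 5)
7: 3  (via 1)
6: 6  (via 1)
8: 8  (via 3)
Shortest route: 14–5–3–8 = 8 s.

8 s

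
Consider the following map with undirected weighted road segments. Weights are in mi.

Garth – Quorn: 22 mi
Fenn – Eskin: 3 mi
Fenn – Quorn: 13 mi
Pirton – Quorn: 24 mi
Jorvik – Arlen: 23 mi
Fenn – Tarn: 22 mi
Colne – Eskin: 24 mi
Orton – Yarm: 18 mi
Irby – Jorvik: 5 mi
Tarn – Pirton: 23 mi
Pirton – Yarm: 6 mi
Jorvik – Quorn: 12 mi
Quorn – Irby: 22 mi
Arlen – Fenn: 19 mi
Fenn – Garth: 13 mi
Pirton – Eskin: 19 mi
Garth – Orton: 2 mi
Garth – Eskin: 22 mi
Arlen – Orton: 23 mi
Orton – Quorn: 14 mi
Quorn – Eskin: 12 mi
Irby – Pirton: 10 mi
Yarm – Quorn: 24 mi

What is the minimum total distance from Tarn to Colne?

49 mi

Compare a few routes:
Tarn - Fenn - Eskin - Colne: 22+3+24 = 49
Tarn - Fenn - Garth - Eskin - Colne: 22+13+22+24 = 81
Tarn - Pirton - Eskin - Colne: 23+19+24 = 66
Tarn - Fenn - Quorn - Eskin - Colne: 22+13+12+24 = 71
The minimum is 49 mi via Tarn - Fenn - Eskin - Colne.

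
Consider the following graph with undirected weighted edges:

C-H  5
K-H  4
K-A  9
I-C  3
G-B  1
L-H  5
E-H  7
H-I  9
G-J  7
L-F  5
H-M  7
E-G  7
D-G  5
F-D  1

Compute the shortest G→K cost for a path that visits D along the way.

20

Best G to D: G–D costing 5
Best D to K: D–F–L–H–K costing 15
Total via D: 5 + 15 = 20.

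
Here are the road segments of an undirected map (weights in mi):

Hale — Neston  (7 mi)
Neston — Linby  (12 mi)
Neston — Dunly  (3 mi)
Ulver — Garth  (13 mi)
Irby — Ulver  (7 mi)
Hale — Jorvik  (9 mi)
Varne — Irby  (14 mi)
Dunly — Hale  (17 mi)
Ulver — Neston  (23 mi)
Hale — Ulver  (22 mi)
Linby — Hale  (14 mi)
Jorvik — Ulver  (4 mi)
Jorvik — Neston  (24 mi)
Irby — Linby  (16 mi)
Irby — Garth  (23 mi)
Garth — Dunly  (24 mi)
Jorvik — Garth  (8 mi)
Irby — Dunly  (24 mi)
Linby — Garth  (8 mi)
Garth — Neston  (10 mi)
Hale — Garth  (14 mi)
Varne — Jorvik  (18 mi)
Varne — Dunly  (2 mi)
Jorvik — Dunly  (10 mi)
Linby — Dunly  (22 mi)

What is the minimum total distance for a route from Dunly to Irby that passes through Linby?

Shortest Dunly→Linby: Dunly–Neston–Linby = 15
Shortest Linby→Irby: Linby–Irby = 16
Total via Linby: 15 + 16 = 31 mi.

31 mi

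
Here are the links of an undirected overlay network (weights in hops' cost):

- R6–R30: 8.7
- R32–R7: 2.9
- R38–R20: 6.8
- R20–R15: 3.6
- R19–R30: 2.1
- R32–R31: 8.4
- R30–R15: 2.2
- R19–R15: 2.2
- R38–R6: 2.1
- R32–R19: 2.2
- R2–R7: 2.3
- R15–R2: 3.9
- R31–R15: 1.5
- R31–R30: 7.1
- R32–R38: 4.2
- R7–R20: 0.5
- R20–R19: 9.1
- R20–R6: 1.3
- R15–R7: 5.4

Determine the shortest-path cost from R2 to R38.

Enumerating some paths:
R2–R7–R20–R38: 2.3+0.5+6.8 = 9.6
R2–R7–R20–R6–R38: 2.3+0.5+1.3+2.1 = 6.2
R2–R7–R32–R38: 2.3+2.9+4.2 = 9.4
The minimum is 6.2 hops' cost via R2–R7–R20–R6–R38.

6.2 hops' cost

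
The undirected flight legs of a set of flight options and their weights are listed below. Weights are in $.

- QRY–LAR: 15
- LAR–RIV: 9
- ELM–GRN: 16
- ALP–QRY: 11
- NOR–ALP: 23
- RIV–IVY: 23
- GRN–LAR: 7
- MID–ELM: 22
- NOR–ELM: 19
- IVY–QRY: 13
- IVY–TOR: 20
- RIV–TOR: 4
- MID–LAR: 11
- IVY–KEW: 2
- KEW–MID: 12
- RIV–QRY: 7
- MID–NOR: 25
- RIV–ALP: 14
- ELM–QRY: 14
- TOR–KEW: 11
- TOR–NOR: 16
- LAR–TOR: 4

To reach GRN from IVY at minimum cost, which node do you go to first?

KEW

Candidate routes:
IVY - KEW - TOR - LAR - GRN: 2+11+4+7 = 24
IVY - TOR - LAR - GRN: 20+4+7 = 31
Cheapest is IVY - KEW - TOR - LAR - GRN at $24.
So from IVY the first move is to KEW.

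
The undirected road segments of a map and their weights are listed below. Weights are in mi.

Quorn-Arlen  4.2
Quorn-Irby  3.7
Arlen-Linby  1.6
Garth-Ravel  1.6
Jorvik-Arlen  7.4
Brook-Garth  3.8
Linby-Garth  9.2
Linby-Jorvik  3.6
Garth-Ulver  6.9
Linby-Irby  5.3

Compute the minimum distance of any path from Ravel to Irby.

16.1 mi

Enumerating some paths:
Ravel - Garth - Linby - Irby: 1.6+9.2+5.3 = 16.1
Ravel - Garth - Linby - Arlen - Quorn - Irby: 1.6+9.2+1.6+4.2+3.7 = 20.3
Cheapest is Ravel - Garth - Linby - Irby at 16.1 mi.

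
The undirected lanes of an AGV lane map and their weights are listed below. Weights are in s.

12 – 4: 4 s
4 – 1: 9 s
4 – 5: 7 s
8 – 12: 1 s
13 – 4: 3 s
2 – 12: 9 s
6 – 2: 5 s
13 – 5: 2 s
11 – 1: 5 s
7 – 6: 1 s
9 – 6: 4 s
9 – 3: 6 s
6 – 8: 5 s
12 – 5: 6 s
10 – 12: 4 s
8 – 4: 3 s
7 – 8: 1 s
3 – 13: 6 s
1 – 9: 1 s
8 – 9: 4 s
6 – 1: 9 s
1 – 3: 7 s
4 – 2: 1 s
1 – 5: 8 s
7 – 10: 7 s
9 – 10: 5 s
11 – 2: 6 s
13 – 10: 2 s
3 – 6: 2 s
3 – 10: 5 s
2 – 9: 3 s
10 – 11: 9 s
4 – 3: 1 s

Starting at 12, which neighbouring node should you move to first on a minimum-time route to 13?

Candidate routes:
12–10–13: 4+2 = 6
12–4–13: 4+3 = 7
12–8–4–13: 1+3+3 = 7
Cheapest is 12–10–13 at 6 s.
So from 12 the first move is to 10.

10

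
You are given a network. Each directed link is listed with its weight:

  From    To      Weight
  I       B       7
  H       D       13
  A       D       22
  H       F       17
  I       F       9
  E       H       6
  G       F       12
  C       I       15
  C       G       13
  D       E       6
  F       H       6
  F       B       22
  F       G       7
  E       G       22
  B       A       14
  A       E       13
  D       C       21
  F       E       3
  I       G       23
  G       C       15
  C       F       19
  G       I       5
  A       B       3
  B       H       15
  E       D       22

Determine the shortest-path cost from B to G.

Candidate routes:
B → H → D → E → G: 15+13+6+22 = 56
B → H → F → G: 15+17+7 = 39
B → A → E → G: 14+13+22 = 49
Cheapest is B → H → F → G at 39.

39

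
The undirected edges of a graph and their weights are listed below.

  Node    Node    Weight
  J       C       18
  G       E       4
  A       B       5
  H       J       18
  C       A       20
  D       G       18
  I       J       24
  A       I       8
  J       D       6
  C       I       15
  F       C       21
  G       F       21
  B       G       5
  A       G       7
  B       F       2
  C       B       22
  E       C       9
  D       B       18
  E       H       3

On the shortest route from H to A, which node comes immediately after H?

Enumerating some paths:
H → E → G → F → B → A: 3+4+21+2+5 = 35
H → E → C → A: 3+9+20 = 32
H → E → G → B → A: 3+4+5+5 = 17
H → E → G → A: 3+4+7 = 14
Cheapest is H → E → G → A at 14.
So from H the first move is to E.

E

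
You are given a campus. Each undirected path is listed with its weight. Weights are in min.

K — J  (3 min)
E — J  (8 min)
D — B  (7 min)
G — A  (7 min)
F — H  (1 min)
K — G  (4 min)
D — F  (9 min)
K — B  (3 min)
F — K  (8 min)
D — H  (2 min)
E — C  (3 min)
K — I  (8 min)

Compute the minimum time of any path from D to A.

Compare a few routes:
D–F–K–G–A: 9+8+4+7 = 28
D–B–K–G–A: 7+3+4+7 = 21
D–H–F–K–G–A: 2+1+8+4+7 = 22
Cheapest is D–B–K–G–A at 21 min.

21 min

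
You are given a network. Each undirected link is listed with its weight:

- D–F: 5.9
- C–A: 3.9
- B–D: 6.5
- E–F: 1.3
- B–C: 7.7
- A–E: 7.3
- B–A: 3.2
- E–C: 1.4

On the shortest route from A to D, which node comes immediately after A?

B

Candidate routes:
A - E - F - D: 7.3+1.3+5.9 = 14.5
A - B - D: 3.2+6.5 = 9.7
A - C - E - F - D: 3.9+1.4+1.3+5.9 = 12.5
Cheapest is A - B - D at 9.7.
So from A the first move is to B.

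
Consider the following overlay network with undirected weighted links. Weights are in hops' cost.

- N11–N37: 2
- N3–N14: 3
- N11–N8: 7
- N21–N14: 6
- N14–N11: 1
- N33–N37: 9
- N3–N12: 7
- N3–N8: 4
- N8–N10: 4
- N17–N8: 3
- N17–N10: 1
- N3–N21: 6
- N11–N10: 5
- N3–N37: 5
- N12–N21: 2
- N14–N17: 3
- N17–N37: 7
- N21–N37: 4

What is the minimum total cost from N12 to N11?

8 hops' cost

Candidate routes:
N12 - N21 - N14 - N11: 2+6+1 = 9
N12 - N21 - N37 - N11: 2+4+2 = 8
Cheapest is N12 - N21 - N37 - N11 at 8 hops' cost.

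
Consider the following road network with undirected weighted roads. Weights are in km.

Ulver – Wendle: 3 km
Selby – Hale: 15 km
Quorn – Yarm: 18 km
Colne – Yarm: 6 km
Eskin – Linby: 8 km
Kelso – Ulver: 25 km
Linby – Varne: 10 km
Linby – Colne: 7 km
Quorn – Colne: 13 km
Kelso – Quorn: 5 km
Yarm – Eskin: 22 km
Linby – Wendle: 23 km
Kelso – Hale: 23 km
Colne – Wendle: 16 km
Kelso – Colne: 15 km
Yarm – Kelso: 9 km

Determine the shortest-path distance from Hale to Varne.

55 km

Settle nodes by increasing distance from Hale:
Hale: 0
Selby: 15  (via Hale)
Kelso: 23  (via Hale)
Quorn: 28  (via Kelso)
Yarm: 32  (via Kelso)
Colne: 38  (via Kelso)
Linby: 45  (via Colne)
Ulver: 48  (via Kelso)
Wendle: 51  (via Ulver)
Eskin: 53  (via Linby)
Varne: 55  (via Linby)
Shortest route: Hale → Kelso → Colne → Linby → Varne = 55 km.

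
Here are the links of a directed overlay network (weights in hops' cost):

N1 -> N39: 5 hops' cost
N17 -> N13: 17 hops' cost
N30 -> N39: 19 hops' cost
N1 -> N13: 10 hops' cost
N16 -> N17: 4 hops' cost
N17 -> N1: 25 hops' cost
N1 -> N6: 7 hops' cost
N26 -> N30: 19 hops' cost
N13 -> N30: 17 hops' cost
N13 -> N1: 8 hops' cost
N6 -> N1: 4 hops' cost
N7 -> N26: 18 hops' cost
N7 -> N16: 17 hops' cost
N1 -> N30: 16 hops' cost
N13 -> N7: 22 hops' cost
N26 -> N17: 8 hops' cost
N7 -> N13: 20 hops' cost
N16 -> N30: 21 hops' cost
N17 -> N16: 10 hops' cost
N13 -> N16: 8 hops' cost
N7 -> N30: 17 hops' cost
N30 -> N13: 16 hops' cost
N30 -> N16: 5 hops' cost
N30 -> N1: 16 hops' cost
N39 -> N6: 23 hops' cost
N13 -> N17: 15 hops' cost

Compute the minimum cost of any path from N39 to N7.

Candidate routes:
N39–N6–N1–N13–N7: 23+4+10+22 = 59
N39–N6–N1–N30–N13–N7: 23+4+16+16+22 = 81
Cheapest is N39–N6–N1–N13–N7 at 59 hops' cost.

59 hops' cost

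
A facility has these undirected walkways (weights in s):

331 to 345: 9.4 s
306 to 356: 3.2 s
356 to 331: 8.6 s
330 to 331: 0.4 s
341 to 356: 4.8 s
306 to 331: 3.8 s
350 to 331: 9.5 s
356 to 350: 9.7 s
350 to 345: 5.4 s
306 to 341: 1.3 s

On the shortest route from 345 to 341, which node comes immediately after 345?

331

Compare a few routes:
345 → 331 → 306 → 341: 9.4+3.8+1.3 = 14.5
345 → 350 → 331 → 306 → 341: 5.4+9.5+3.8+1.3 = 20
345 → 350 → 356 → 306 → 341: 5.4+9.7+3.2+1.3 = 19.6
345 → 350 → 356 → 341: 5.4+9.7+4.8 = 19.9
Cheapest is 345 → 331 → 306 → 341 at 14.5 s.
So from 345 the first move is to 331.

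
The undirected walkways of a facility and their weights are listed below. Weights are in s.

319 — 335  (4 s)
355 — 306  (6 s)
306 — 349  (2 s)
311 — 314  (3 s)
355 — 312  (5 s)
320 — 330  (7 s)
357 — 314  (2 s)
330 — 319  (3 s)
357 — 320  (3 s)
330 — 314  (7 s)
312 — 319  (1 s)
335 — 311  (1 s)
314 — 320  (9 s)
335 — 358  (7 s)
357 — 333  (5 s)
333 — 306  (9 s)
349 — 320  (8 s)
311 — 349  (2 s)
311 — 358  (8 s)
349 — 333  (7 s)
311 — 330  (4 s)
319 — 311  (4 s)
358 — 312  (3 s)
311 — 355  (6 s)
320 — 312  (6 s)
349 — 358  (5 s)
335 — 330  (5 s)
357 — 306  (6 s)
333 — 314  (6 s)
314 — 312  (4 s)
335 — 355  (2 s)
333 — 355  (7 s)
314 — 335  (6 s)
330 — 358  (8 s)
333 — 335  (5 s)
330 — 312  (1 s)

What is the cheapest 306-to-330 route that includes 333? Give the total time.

Best 306 to 333: 306–333 costing 9
Shortest 333→330: 333–335–330 = 10
Total via 333: 9 + 10 = 19 s.

19 s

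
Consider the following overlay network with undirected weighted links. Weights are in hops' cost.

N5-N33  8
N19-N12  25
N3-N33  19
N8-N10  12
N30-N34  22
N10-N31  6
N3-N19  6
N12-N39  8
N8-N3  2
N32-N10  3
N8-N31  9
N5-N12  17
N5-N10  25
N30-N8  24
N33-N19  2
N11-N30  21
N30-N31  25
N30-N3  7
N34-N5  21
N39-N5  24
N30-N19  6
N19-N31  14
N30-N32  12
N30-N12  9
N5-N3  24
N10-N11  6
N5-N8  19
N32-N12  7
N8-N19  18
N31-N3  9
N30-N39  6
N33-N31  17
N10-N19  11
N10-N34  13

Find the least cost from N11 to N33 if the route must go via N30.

29 hops' cost

Best N11 to N30: N11–N30 costing 21
Best N30 to N33: N30–N19–N33 costing 8
Total via N30: 21 + 8 = 29 hops' cost.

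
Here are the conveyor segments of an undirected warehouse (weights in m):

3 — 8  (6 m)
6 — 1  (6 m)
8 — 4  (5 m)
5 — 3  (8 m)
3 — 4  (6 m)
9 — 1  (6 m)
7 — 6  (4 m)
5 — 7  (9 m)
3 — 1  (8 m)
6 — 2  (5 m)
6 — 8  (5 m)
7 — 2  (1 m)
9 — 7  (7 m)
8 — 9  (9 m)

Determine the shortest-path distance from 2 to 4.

Settle nodes by increasing distance from 2:
2: 0
7: 1  (via 2)
6: 5  (via 2)
9: 8  (via 7)
5: 10  (via 7)
8: 10  (via 6)
1: 11  (via 6)
4: 15  (via 8)
Shortest route: 2 → 6 → 8 → 4 = 15 m.

15 m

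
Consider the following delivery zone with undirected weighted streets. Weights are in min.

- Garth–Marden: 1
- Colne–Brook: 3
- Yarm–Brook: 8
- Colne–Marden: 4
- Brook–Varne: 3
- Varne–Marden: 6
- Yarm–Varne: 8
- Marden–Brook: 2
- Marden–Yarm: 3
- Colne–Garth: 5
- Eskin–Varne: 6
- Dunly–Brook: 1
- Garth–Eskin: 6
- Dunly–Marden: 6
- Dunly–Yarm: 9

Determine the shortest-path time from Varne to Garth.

6 min

Compare a few routes:
Varne–Brook–Marden–Garth: 3+2+1 = 6
Varne–Marden–Garth: 6+1 = 7
Varne–Brook–Dunly–Marden–Garth: 3+1+6+1 = 11
Cheapest is Varne–Brook–Marden–Garth at 6 min.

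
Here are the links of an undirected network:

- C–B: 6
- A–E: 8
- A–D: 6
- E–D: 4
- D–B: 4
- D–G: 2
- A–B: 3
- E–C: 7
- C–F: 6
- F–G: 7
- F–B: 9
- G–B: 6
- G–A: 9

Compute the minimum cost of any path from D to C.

Running Dijkstra from D:
D: 0
G: 2  (via D)
B: 4  (via D)
E: 4  (via D)
A: 6  (via D)
F: 9  (via G)
C: 10  (via B)
Shortest route: D → B → C = 10.

10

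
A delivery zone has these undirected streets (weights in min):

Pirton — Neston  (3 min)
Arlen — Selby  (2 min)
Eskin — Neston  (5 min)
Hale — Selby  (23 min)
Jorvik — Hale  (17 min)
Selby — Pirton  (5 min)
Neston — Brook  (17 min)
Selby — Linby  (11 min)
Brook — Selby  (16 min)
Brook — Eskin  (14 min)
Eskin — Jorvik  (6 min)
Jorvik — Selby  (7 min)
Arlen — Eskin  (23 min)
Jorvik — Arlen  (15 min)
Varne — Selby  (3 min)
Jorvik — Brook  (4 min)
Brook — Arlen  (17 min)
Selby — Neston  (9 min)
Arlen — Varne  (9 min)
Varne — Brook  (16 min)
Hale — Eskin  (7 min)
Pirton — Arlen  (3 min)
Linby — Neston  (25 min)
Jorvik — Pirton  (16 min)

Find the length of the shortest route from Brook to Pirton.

16 min

Enumerating some paths:
Brook–Jorvik–Selby–Pirton: 4+7+5 = 16
Brook–Neston–Pirton: 17+3 = 20
Brook–Jorvik–Eskin–Neston–Pirton: 4+6+5+3 = 18
Brook–Jorvik–Pirton: 4+16 = 20
Cheapest is Brook–Jorvik–Selby–Pirton at 16 min.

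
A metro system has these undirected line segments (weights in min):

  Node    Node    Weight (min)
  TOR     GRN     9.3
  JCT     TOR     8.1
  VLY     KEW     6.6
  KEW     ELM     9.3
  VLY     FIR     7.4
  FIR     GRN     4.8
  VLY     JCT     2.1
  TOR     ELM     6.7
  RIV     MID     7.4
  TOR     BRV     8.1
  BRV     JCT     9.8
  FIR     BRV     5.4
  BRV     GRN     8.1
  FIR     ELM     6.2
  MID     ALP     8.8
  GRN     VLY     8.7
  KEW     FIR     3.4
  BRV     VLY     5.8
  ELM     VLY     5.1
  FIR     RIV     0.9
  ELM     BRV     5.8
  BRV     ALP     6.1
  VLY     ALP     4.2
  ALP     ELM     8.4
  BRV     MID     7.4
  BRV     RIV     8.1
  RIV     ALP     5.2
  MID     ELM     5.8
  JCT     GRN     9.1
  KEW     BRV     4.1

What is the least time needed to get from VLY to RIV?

8.3 min

Candidate routes:
VLY - KEW - FIR - RIV: 6.6+3.4+0.9 = 10.9
VLY - ALP - RIV: 4.2+5.2 = 9.4
VLY - FIR - RIV: 7.4+0.9 = 8.3
Cheapest is VLY - FIR - RIV at 8.3 min.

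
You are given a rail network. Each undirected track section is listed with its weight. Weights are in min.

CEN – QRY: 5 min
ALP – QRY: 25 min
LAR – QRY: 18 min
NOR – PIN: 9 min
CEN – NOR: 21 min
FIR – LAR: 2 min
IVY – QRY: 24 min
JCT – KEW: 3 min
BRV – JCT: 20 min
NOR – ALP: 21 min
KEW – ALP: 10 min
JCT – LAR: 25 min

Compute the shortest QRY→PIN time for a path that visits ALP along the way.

55 min

Shortest QRY→ALP: QRY → ALP = 25
Best ALP to PIN: ALP → NOR → PIN costing 30
Total via ALP: 25 + 30 = 55 min.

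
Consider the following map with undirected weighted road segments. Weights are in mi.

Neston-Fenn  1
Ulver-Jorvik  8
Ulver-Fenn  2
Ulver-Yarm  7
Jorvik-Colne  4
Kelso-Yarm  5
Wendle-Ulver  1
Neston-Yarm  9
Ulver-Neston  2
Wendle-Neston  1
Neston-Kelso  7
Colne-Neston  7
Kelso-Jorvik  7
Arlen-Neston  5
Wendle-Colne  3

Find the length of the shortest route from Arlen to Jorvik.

Settle nodes by increasing distance from Arlen:
Arlen: 0
Neston: 5  (via Arlen)
Fenn: 6  (via Neston)
Wendle: 6  (via Neston)
Ulver: 7  (via Neston)
Colne: 9  (via Wendle)
Kelso: 12  (via Neston)
Jorvik: 13  (via Colne)
Shortest route: Arlen → Neston → Wendle → Colne → Jorvik = 13 mi.

13 mi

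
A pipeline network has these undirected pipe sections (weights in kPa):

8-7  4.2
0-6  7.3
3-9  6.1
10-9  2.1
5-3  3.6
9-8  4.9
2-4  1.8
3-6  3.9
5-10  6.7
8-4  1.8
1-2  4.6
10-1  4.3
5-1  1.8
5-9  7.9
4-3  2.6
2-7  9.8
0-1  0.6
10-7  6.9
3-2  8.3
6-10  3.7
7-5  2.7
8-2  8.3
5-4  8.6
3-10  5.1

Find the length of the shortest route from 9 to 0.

7 kPa

Compare a few routes:
9 - 5 - 1 - 0: 7.9+1.8+0.6 = 10.3
9 - 10 - 5 - 1 - 0: 2.1+6.7+1.8+0.6 = 11.2
9 - 10 - 1 - 0: 2.1+4.3+0.6 = 7
The minimum is 7 kPa via 9 - 10 - 1 - 0.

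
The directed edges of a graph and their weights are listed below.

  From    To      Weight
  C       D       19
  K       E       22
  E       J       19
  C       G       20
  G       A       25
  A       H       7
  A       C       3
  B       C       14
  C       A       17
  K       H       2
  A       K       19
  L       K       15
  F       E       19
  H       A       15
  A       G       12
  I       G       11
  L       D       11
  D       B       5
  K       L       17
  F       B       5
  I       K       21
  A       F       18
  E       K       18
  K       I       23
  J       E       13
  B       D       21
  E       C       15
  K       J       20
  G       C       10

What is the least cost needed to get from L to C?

30

Shortest distances from L:
L: 0
D: 11  (via L)
K: 15  (via L)
B: 16  (via D)
H: 17  (via K)
C: 30  (via B)
Shortest route: L–D–B–C = 30.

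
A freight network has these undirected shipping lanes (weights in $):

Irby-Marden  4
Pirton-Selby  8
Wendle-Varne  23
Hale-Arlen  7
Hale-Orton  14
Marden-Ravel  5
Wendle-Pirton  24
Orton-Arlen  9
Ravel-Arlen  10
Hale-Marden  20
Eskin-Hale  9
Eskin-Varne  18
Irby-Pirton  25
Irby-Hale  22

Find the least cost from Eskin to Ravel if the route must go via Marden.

$34

Best Eskin to Marden: Eskin–Hale–Marden costing 29
Best Marden to Ravel: Marden–Ravel costing 5
Total via Marden: 29 + 5 = $34.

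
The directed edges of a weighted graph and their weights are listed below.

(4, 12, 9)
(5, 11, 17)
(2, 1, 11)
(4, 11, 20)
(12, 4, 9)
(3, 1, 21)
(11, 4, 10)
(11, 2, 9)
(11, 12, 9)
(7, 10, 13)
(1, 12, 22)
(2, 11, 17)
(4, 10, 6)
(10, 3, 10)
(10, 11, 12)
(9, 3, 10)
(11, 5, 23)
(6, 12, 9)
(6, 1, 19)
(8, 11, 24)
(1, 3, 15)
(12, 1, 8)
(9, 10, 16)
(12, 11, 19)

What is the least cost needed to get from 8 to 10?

Candidate routes:
8 - 11 - 4 - 10: 24+10+6 = 40
8 - 11 - 12 - 4 - 10: 24+9+9+6 = 48
The minimum is 40 via 8 - 11 - 4 - 10.

40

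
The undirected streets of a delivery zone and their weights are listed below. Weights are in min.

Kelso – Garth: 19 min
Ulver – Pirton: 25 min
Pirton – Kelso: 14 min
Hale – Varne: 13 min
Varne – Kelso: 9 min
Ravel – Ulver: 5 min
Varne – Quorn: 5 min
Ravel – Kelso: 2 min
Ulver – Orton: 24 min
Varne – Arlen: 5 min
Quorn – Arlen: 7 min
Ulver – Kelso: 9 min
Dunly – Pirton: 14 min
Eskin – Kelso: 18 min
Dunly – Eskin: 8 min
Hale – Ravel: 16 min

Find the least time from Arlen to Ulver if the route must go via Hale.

39 min

Shortest Arlen→Hale: Arlen → Varne → Hale = 18
Shortest Hale→Ulver: Hale → Ravel → Ulver = 21
Total via Hale: 18 + 21 = 39 min.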